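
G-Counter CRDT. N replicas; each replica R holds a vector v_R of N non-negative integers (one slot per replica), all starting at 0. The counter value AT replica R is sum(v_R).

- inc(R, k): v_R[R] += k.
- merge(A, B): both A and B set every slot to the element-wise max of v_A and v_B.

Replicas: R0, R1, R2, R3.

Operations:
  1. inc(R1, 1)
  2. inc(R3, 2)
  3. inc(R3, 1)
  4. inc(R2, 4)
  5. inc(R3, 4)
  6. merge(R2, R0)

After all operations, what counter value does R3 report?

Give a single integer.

Op 1: inc R1 by 1 -> R1=(0,1,0,0) value=1
Op 2: inc R3 by 2 -> R3=(0,0,0,2) value=2
Op 3: inc R3 by 1 -> R3=(0,0,0,3) value=3
Op 4: inc R2 by 4 -> R2=(0,0,4,0) value=4
Op 5: inc R3 by 4 -> R3=(0,0,0,7) value=7
Op 6: merge R2<->R0 -> R2=(0,0,4,0) R0=(0,0,4,0)

Answer: 7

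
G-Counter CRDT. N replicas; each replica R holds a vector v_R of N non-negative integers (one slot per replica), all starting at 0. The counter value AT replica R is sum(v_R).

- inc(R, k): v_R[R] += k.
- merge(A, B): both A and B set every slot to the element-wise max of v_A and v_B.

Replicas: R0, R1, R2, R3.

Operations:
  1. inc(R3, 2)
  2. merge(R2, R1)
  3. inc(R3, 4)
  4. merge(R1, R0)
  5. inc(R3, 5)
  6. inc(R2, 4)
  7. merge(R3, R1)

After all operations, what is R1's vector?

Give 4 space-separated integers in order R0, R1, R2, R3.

Answer: 0 0 0 11

Derivation:
Op 1: inc R3 by 2 -> R3=(0,0,0,2) value=2
Op 2: merge R2<->R1 -> R2=(0,0,0,0) R1=(0,0,0,0)
Op 3: inc R3 by 4 -> R3=(0,0,0,6) value=6
Op 4: merge R1<->R0 -> R1=(0,0,0,0) R0=(0,0,0,0)
Op 5: inc R3 by 5 -> R3=(0,0,0,11) value=11
Op 6: inc R2 by 4 -> R2=(0,0,4,0) value=4
Op 7: merge R3<->R1 -> R3=(0,0,0,11) R1=(0,0,0,11)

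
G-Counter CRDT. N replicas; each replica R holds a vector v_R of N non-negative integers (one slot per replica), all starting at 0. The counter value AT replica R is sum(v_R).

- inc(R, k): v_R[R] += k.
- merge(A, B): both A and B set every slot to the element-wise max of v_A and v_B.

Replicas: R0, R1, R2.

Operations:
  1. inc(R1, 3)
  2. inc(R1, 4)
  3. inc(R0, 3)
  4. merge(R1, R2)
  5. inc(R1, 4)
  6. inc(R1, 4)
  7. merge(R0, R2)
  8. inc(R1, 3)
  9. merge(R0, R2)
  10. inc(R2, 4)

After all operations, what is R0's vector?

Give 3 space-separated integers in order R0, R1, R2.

Op 1: inc R1 by 3 -> R1=(0,3,0) value=3
Op 2: inc R1 by 4 -> R1=(0,7,0) value=7
Op 3: inc R0 by 3 -> R0=(3,0,0) value=3
Op 4: merge R1<->R2 -> R1=(0,7,0) R2=(0,7,0)
Op 5: inc R1 by 4 -> R1=(0,11,0) value=11
Op 6: inc R1 by 4 -> R1=(0,15,0) value=15
Op 7: merge R0<->R2 -> R0=(3,7,0) R2=(3,7,0)
Op 8: inc R1 by 3 -> R1=(0,18,0) value=18
Op 9: merge R0<->R2 -> R0=(3,7,0) R2=(3,7,0)
Op 10: inc R2 by 4 -> R2=(3,7,4) value=14

Answer: 3 7 0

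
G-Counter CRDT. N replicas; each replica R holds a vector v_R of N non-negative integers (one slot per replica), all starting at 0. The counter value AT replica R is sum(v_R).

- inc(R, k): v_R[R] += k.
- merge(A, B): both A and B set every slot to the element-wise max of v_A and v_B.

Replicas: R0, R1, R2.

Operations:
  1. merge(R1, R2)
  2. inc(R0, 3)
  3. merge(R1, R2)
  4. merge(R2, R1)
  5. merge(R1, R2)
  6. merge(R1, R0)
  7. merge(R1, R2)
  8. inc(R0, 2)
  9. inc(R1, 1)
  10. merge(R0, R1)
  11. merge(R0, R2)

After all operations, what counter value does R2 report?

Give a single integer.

Answer: 6

Derivation:
Op 1: merge R1<->R2 -> R1=(0,0,0) R2=(0,0,0)
Op 2: inc R0 by 3 -> R0=(3,0,0) value=3
Op 3: merge R1<->R2 -> R1=(0,0,0) R2=(0,0,0)
Op 4: merge R2<->R1 -> R2=(0,0,0) R1=(0,0,0)
Op 5: merge R1<->R2 -> R1=(0,0,0) R2=(0,0,0)
Op 6: merge R1<->R0 -> R1=(3,0,0) R0=(3,0,0)
Op 7: merge R1<->R2 -> R1=(3,0,0) R2=(3,0,0)
Op 8: inc R0 by 2 -> R0=(5,0,0) value=5
Op 9: inc R1 by 1 -> R1=(3,1,0) value=4
Op 10: merge R0<->R1 -> R0=(5,1,0) R1=(5,1,0)
Op 11: merge R0<->R2 -> R0=(5,1,0) R2=(5,1,0)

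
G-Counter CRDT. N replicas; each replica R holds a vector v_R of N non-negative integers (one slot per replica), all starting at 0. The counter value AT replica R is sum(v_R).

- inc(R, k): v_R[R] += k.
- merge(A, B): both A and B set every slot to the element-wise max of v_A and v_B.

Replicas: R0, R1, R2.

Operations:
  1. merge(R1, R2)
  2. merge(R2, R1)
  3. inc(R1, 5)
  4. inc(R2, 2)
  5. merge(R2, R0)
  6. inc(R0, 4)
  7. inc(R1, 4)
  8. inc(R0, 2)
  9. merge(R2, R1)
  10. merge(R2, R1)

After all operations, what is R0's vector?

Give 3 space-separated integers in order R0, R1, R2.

Op 1: merge R1<->R2 -> R1=(0,0,0) R2=(0,0,0)
Op 2: merge R2<->R1 -> R2=(0,0,0) R1=(0,0,0)
Op 3: inc R1 by 5 -> R1=(0,5,0) value=5
Op 4: inc R2 by 2 -> R2=(0,0,2) value=2
Op 5: merge R2<->R0 -> R2=(0,0,2) R0=(0,0,2)
Op 6: inc R0 by 4 -> R0=(4,0,2) value=6
Op 7: inc R1 by 4 -> R1=(0,9,0) value=9
Op 8: inc R0 by 2 -> R0=(6,0,2) value=8
Op 9: merge R2<->R1 -> R2=(0,9,2) R1=(0,9,2)
Op 10: merge R2<->R1 -> R2=(0,9,2) R1=(0,9,2)

Answer: 6 0 2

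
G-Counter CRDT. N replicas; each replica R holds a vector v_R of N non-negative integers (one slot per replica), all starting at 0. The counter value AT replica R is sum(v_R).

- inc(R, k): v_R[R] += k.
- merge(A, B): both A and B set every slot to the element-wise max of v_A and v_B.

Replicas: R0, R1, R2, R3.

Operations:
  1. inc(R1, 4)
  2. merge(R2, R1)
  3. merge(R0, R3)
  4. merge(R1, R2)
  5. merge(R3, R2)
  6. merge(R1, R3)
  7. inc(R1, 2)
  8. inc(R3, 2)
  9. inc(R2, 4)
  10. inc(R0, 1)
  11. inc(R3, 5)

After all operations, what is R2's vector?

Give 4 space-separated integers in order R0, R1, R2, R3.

Answer: 0 4 4 0

Derivation:
Op 1: inc R1 by 4 -> R1=(0,4,0,0) value=4
Op 2: merge R2<->R1 -> R2=(0,4,0,0) R1=(0,4,0,0)
Op 3: merge R0<->R3 -> R0=(0,0,0,0) R3=(0,0,0,0)
Op 4: merge R1<->R2 -> R1=(0,4,0,0) R2=(0,4,0,0)
Op 5: merge R3<->R2 -> R3=(0,4,0,0) R2=(0,4,0,0)
Op 6: merge R1<->R3 -> R1=(0,4,0,0) R3=(0,4,0,0)
Op 7: inc R1 by 2 -> R1=(0,6,0,0) value=6
Op 8: inc R3 by 2 -> R3=(0,4,0,2) value=6
Op 9: inc R2 by 4 -> R2=(0,4,4,0) value=8
Op 10: inc R0 by 1 -> R0=(1,0,0,0) value=1
Op 11: inc R3 by 5 -> R3=(0,4,0,7) value=11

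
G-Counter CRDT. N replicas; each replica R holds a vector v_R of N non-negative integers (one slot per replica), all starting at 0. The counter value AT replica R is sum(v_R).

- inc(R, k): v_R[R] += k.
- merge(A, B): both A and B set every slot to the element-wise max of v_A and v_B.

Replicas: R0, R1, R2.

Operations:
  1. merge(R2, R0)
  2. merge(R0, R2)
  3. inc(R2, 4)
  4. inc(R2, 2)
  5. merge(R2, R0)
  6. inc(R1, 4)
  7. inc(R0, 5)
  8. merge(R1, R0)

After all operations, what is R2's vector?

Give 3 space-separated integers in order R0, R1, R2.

Answer: 0 0 6

Derivation:
Op 1: merge R2<->R0 -> R2=(0,0,0) R0=(0,0,0)
Op 2: merge R0<->R2 -> R0=(0,0,0) R2=(0,0,0)
Op 3: inc R2 by 4 -> R2=(0,0,4) value=4
Op 4: inc R2 by 2 -> R2=(0,0,6) value=6
Op 5: merge R2<->R0 -> R2=(0,0,6) R0=(0,0,6)
Op 6: inc R1 by 4 -> R1=(0,4,0) value=4
Op 7: inc R0 by 5 -> R0=(5,0,6) value=11
Op 8: merge R1<->R0 -> R1=(5,4,6) R0=(5,4,6)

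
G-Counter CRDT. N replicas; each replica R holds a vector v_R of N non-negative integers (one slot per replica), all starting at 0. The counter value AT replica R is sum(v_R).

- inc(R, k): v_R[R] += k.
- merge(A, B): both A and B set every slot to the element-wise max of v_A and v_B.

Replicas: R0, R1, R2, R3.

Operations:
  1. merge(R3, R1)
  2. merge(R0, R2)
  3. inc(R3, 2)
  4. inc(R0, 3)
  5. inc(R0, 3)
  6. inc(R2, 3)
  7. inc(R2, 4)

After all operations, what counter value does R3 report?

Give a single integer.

Answer: 2

Derivation:
Op 1: merge R3<->R1 -> R3=(0,0,0,0) R1=(0,0,0,0)
Op 2: merge R0<->R2 -> R0=(0,0,0,0) R2=(0,0,0,0)
Op 3: inc R3 by 2 -> R3=(0,0,0,2) value=2
Op 4: inc R0 by 3 -> R0=(3,0,0,0) value=3
Op 5: inc R0 by 3 -> R0=(6,0,0,0) value=6
Op 6: inc R2 by 3 -> R2=(0,0,3,0) value=3
Op 7: inc R2 by 4 -> R2=(0,0,7,0) value=7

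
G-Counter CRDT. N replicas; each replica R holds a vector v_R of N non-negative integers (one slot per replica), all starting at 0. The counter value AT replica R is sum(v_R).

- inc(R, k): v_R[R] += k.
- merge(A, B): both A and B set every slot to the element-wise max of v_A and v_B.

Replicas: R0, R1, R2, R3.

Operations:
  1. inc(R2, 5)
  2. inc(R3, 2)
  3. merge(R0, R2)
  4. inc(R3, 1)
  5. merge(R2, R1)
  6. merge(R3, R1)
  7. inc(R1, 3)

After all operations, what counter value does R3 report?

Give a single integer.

Op 1: inc R2 by 5 -> R2=(0,0,5,0) value=5
Op 2: inc R3 by 2 -> R3=(0,0,0,2) value=2
Op 3: merge R0<->R2 -> R0=(0,0,5,0) R2=(0,0,5,0)
Op 4: inc R3 by 1 -> R3=(0,0,0,3) value=3
Op 5: merge R2<->R1 -> R2=(0,0,5,0) R1=(0,0,5,0)
Op 6: merge R3<->R1 -> R3=(0,0,5,3) R1=(0,0,5,3)
Op 7: inc R1 by 3 -> R1=(0,3,5,3) value=11

Answer: 8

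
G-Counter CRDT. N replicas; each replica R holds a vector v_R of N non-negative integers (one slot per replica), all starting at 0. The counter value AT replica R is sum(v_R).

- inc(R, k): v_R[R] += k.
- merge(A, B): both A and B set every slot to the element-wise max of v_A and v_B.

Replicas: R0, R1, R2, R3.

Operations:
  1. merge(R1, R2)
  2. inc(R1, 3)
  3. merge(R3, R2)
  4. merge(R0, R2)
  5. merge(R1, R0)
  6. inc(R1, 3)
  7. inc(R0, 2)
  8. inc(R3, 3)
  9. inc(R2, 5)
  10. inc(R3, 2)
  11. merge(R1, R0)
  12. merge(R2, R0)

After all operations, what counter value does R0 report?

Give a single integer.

Op 1: merge R1<->R2 -> R1=(0,0,0,0) R2=(0,0,0,0)
Op 2: inc R1 by 3 -> R1=(0,3,0,0) value=3
Op 3: merge R3<->R2 -> R3=(0,0,0,0) R2=(0,0,0,0)
Op 4: merge R0<->R2 -> R0=(0,0,0,0) R2=(0,0,0,0)
Op 5: merge R1<->R0 -> R1=(0,3,0,0) R0=(0,3,0,0)
Op 6: inc R1 by 3 -> R1=(0,6,0,0) value=6
Op 7: inc R0 by 2 -> R0=(2,3,0,0) value=5
Op 8: inc R3 by 3 -> R3=(0,0,0,3) value=3
Op 9: inc R2 by 5 -> R2=(0,0,5,0) value=5
Op 10: inc R3 by 2 -> R3=(0,0,0,5) value=5
Op 11: merge R1<->R0 -> R1=(2,6,0,0) R0=(2,6,0,0)
Op 12: merge R2<->R0 -> R2=(2,6,5,0) R0=(2,6,5,0)

Answer: 13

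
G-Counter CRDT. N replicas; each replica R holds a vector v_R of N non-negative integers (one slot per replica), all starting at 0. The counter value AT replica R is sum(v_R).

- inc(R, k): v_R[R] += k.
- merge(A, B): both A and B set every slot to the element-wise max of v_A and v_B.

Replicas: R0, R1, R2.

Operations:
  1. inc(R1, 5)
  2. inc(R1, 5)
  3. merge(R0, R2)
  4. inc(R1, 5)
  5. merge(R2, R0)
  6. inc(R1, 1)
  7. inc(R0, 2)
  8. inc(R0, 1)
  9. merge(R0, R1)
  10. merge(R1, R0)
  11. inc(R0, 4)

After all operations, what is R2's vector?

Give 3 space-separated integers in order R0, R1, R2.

Answer: 0 0 0

Derivation:
Op 1: inc R1 by 5 -> R1=(0,5,0) value=5
Op 2: inc R1 by 5 -> R1=(0,10,0) value=10
Op 3: merge R0<->R2 -> R0=(0,0,0) R2=(0,0,0)
Op 4: inc R1 by 5 -> R1=(0,15,0) value=15
Op 5: merge R2<->R0 -> R2=(0,0,0) R0=(0,0,0)
Op 6: inc R1 by 1 -> R1=(0,16,0) value=16
Op 7: inc R0 by 2 -> R0=(2,0,0) value=2
Op 8: inc R0 by 1 -> R0=(3,0,0) value=3
Op 9: merge R0<->R1 -> R0=(3,16,0) R1=(3,16,0)
Op 10: merge R1<->R0 -> R1=(3,16,0) R0=(3,16,0)
Op 11: inc R0 by 4 -> R0=(7,16,0) value=23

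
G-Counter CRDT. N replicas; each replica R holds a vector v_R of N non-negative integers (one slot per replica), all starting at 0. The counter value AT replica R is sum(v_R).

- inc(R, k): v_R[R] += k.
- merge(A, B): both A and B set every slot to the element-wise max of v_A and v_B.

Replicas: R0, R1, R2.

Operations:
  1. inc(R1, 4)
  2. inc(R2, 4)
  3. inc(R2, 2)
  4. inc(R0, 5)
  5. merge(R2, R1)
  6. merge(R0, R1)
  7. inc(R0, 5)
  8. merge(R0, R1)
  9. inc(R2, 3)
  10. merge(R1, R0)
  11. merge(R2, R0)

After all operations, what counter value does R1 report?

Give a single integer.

Answer: 20

Derivation:
Op 1: inc R1 by 4 -> R1=(0,4,0) value=4
Op 2: inc R2 by 4 -> R2=(0,0,4) value=4
Op 3: inc R2 by 2 -> R2=(0,0,6) value=6
Op 4: inc R0 by 5 -> R0=(5,0,0) value=5
Op 5: merge R2<->R1 -> R2=(0,4,6) R1=(0,4,6)
Op 6: merge R0<->R1 -> R0=(5,4,6) R1=(5,4,6)
Op 7: inc R0 by 5 -> R0=(10,4,6) value=20
Op 8: merge R0<->R1 -> R0=(10,4,6) R1=(10,4,6)
Op 9: inc R2 by 3 -> R2=(0,4,9) value=13
Op 10: merge R1<->R0 -> R1=(10,4,6) R0=(10,4,6)
Op 11: merge R2<->R0 -> R2=(10,4,9) R0=(10,4,9)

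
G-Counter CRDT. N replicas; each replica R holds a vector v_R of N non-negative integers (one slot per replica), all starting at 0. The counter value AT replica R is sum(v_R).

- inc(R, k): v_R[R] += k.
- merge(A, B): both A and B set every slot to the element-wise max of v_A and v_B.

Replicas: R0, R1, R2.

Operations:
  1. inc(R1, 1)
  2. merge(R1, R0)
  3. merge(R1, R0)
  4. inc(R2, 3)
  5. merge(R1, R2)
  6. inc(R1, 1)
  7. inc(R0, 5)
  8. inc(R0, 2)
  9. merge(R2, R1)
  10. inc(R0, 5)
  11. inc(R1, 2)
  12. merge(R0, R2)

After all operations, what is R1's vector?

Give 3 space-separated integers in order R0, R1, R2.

Op 1: inc R1 by 1 -> R1=(0,1,0) value=1
Op 2: merge R1<->R0 -> R1=(0,1,0) R0=(0,1,0)
Op 3: merge R1<->R0 -> R1=(0,1,0) R0=(0,1,0)
Op 4: inc R2 by 3 -> R2=(0,0,3) value=3
Op 5: merge R1<->R2 -> R1=(0,1,3) R2=(0,1,3)
Op 6: inc R1 by 1 -> R1=(0,2,3) value=5
Op 7: inc R0 by 5 -> R0=(5,1,0) value=6
Op 8: inc R0 by 2 -> R0=(7,1,0) value=8
Op 9: merge R2<->R1 -> R2=(0,2,3) R1=(0,2,3)
Op 10: inc R0 by 5 -> R0=(12,1,0) value=13
Op 11: inc R1 by 2 -> R1=(0,4,3) value=7
Op 12: merge R0<->R2 -> R0=(12,2,3) R2=(12,2,3)

Answer: 0 4 3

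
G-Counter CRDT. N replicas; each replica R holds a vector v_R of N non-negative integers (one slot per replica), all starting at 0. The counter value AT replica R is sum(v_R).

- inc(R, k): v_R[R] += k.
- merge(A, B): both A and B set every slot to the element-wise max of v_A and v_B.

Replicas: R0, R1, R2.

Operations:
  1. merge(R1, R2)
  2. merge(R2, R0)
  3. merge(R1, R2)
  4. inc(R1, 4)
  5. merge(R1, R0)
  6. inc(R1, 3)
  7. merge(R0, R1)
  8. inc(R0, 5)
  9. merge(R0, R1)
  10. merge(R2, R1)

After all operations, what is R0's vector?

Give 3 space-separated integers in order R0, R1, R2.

Answer: 5 7 0

Derivation:
Op 1: merge R1<->R2 -> R1=(0,0,0) R2=(0,0,0)
Op 2: merge R2<->R0 -> R2=(0,0,0) R0=(0,0,0)
Op 3: merge R1<->R2 -> R1=(0,0,0) R2=(0,0,0)
Op 4: inc R1 by 4 -> R1=(0,4,0) value=4
Op 5: merge R1<->R0 -> R1=(0,4,0) R0=(0,4,0)
Op 6: inc R1 by 3 -> R1=(0,7,0) value=7
Op 7: merge R0<->R1 -> R0=(0,7,0) R1=(0,7,0)
Op 8: inc R0 by 5 -> R0=(5,7,0) value=12
Op 9: merge R0<->R1 -> R0=(5,7,0) R1=(5,7,0)
Op 10: merge R2<->R1 -> R2=(5,7,0) R1=(5,7,0)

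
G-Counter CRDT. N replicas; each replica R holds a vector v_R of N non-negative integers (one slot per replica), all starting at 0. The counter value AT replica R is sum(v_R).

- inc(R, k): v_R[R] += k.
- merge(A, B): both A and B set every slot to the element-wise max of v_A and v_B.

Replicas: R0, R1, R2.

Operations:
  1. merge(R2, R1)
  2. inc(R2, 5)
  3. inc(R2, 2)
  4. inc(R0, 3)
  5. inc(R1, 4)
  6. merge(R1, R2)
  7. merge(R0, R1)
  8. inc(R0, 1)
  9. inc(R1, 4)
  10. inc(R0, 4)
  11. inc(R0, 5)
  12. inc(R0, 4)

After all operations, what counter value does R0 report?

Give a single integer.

Op 1: merge R2<->R1 -> R2=(0,0,0) R1=(0,0,0)
Op 2: inc R2 by 5 -> R2=(0,0,5) value=5
Op 3: inc R2 by 2 -> R2=(0,0,7) value=7
Op 4: inc R0 by 3 -> R0=(3,0,0) value=3
Op 5: inc R1 by 4 -> R1=(0,4,0) value=4
Op 6: merge R1<->R2 -> R1=(0,4,7) R2=(0,4,7)
Op 7: merge R0<->R1 -> R0=(3,4,7) R1=(3,4,7)
Op 8: inc R0 by 1 -> R0=(4,4,7) value=15
Op 9: inc R1 by 4 -> R1=(3,8,7) value=18
Op 10: inc R0 by 4 -> R0=(8,4,7) value=19
Op 11: inc R0 by 5 -> R0=(13,4,7) value=24
Op 12: inc R0 by 4 -> R0=(17,4,7) value=28

Answer: 28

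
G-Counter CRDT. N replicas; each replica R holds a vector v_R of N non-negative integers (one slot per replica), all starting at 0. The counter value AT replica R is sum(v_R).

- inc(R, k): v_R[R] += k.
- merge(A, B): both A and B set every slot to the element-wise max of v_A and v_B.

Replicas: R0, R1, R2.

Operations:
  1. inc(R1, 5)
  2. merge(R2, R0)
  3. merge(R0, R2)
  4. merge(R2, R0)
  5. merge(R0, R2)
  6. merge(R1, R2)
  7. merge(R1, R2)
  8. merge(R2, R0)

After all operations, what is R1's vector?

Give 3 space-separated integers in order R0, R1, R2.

Op 1: inc R1 by 5 -> R1=(0,5,0) value=5
Op 2: merge R2<->R0 -> R2=(0,0,0) R0=(0,0,0)
Op 3: merge R0<->R2 -> R0=(0,0,0) R2=(0,0,0)
Op 4: merge R2<->R0 -> R2=(0,0,0) R0=(0,0,0)
Op 5: merge R0<->R2 -> R0=(0,0,0) R2=(0,0,0)
Op 6: merge R1<->R2 -> R1=(0,5,0) R2=(0,5,0)
Op 7: merge R1<->R2 -> R1=(0,5,0) R2=(0,5,0)
Op 8: merge R2<->R0 -> R2=(0,5,0) R0=(0,5,0)

Answer: 0 5 0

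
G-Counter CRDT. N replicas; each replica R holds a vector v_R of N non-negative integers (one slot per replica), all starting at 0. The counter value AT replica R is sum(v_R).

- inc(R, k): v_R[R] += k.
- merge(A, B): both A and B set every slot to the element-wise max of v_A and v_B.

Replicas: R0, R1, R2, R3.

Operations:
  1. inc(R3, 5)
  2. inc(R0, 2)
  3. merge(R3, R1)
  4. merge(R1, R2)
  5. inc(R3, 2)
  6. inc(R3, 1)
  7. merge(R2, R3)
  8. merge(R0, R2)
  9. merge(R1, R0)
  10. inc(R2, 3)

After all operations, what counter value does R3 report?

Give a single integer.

Op 1: inc R3 by 5 -> R3=(0,0,0,5) value=5
Op 2: inc R0 by 2 -> R0=(2,0,0,0) value=2
Op 3: merge R3<->R1 -> R3=(0,0,0,5) R1=(0,0,0,5)
Op 4: merge R1<->R2 -> R1=(0,0,0,5) R2=(0,0,0,5)
Op 5: inc R3 by 2 -> R3=(0,0,0,7) value=7
Op 6: inc R3 by 1 -> R3=(0,0,0,8) value=8
Op 7: merge R2<->R3 -> R2=(0,0,0,8) R3=(0,0,0,8)
Op 8: merge R0<->R2 -> R0=(2,0,0,8) R2=(2,0,0,8)
Op 9: merge R1<->R0 -> R1=(2,0,0,8) R0=(2,0,0,8)
Op 10: inc R2 by 3 -> R2=(2,0,3,8) value=13

Answer: 8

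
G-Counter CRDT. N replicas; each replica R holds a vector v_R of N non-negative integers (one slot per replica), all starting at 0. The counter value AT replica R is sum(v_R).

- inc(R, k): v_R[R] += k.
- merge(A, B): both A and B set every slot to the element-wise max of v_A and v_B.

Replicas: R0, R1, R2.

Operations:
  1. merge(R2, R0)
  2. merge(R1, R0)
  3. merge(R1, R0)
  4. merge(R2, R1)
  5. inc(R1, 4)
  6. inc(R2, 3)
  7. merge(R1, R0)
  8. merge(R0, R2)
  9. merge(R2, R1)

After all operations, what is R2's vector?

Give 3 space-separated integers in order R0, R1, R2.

Answer: 0 4 3

Derivation:
Op 1: merge R2<->R0 -> R2=(0,0,0) R0=(0,0,0)
Op 2: merge R1<->R0 -> R1=(0,0,0) R0=(0,0,0)
Op 3: merge R1<->R0 -> R1=(0,0,0) R0=(0,0,0)
Op 4: merge R2<->R1 -> R2=(0,0,0) R1=(0,0,0)
Op 5: inc R1 by 4 -> R1=(0,4,0) value=4
Op 6: inc R2 by 3 -> R2=(0,0,3) value=3
Op 7: merge R1<->R0 -> R1=(0,4,0) R0=(0,4,0)
Op 8: merge R0<->R2 -> R0=(0,4,3) R2=(0,4,3)
Op 9: merge R2<->R1 -> R2=(0,4,3) R1=(0,4,3)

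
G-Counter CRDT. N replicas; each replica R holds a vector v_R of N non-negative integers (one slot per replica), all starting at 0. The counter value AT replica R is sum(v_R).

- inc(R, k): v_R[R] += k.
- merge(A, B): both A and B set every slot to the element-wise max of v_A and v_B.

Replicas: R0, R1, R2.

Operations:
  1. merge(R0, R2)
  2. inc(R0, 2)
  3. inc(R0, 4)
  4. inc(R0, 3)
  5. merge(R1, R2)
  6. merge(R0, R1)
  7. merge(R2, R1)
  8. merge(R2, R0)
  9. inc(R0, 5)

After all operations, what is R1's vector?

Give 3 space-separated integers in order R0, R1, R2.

Answer: 9 0 0

Derivation:
Op 1: merge R0<->R2 -> R0=(0,0,0) R2=(0,0,0)
Op 2: inc R0 by 2 -> R0=(2,0,0) value=2
Op 3: inc R0 by 4 -> R0=(6,0,0) value=6
Op 4: inc R0 by 3 -> R0=(9,0,0) value=9
Op 5: merge R1<->R2 -> R1=(0,0,0) R2=(0,0,0)
Op 6: merge R0<->R1 -> R0=(9,0,0) R1=(9,0,0)
Op 7: merge R2<->R1 -> R2=(9,0,0) R1=(9,0,0)
Op 8: merge R2<->R0 -> R2=(9,0,0) R0=(9,0,0)
Op 9: inc R0 by 5 -> R0=(14,0,0) value=14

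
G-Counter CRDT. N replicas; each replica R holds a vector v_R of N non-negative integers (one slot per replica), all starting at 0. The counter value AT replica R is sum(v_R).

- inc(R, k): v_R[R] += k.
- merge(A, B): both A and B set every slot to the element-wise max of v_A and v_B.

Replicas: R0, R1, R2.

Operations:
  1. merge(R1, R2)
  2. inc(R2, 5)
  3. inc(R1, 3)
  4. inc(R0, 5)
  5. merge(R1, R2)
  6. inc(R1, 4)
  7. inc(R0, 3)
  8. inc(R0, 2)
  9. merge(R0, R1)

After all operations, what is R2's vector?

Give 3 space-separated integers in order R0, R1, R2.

Answer: 0 3 5

Derivation:
Op 1: merge R1<->R2 -> R1=(0,0,0) R2=(0,0,0)
Op 2: inc R2 by 5 -> R2=(0,0,5) value=5
Op 3: inc R1 by 3 -> R1=(0,3,0) value=3
Op 4: inc R0 by 5 -> R0=(5,0,0) value=5
Op 5: merge R1<->R2 -> R1=(0,3,5) R2=(0,3,5)
Op 6: inc R1 by 4 -> R1=(0,7,5) value=12
Op 7: inc R0 by 3 -> R0=(8,0,0) value=8
Op 8: inc R0 by 2 -> R0=(10,0,0) value=10
Op 9: merge R0<->R1 -> R0=(10,7,5) R1=(10,7,5)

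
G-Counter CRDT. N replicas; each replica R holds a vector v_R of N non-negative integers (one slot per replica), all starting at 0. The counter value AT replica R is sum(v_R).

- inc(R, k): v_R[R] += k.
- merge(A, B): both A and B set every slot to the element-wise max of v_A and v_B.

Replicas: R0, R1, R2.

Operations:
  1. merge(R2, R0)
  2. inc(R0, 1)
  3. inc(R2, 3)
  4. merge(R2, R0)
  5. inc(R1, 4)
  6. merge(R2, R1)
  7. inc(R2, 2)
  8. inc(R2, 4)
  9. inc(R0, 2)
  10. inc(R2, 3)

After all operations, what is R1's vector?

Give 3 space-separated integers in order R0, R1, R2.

Op 1: merge R2<->R0 -> R2=(0,0,0) R0=(0,0,0)
Op 2: inc R0 by 1 -> R0=(1,0,0) value=1
Op 3: inc R2 by 3 -> R2=(0,0,3) value=3
Op 4: merge R2<->R0 -> R2=(1,0,3) R0=(1,0,3)
Op 5: inc R1 by 4 -> R1=(0,4,0) value=4
Op 6: merge R2<->R1 -> R2=(1,4,3) R1=(1,4,3)
Op 7: inc R2 by 2 -> R2=(1,4,5) value=10
Op 8: inc R2 by 4 -> R2=(1,4,9) value=14
Op 9: inc R0 by 2 -> R0=(3,0,3) value=6
Op 10: inc R2 by 3 -> R2=(1,4,12) value=17

Answer: 1 4 3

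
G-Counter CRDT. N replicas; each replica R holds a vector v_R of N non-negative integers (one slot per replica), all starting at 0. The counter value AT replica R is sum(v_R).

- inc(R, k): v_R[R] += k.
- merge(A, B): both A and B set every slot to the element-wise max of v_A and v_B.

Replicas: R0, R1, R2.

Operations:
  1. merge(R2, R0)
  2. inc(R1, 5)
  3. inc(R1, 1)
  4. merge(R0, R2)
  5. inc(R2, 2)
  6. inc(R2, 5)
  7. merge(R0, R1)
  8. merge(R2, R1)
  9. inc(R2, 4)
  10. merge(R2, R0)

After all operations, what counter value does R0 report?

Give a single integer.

Op 1: merge R2<->R0 -> R2=(0,0,0) R0=(0,0,0)
Op 2: inc R1 by 5 -> R1=(0,5,0) value=5
Op 3: inc R1 by 1 -> R1=(0,6,0) value=6
Op 4: merge R0<->R2 -> R0=(0,0,0) R2=(0,0,0)
Op 5: inc R2 by 2 -> R2=(0,0,2) value=2
Op 6: inc R2 by 5 -> R2=(0,0,7) value=7
Op 7: merge R0<->R1 -> R0=(0,6,0) R1=(0,6,0)
Op 8: merge R2<->R1 -> R2=(0,6,7) R1=(0,6,7)
Op 9: inc R2 by 4 -> R2=(0,6,11) value=17
Op 10: merge R2<->R0 -> R2=(0,6,11) R0=(0,6,11)

Answer: 17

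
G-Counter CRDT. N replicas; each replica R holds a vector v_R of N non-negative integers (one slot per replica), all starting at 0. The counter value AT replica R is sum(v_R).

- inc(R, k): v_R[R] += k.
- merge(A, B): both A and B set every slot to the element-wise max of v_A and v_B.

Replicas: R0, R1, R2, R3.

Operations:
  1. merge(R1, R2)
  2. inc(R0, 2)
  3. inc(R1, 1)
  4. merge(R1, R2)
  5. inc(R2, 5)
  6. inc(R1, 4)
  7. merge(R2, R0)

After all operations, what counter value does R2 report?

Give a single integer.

Op 1: merge R1<->R2 -> R1=(0,0,0,0) R2=(0,0,0,0)
Op 2: inc R0 by 2 -> R0=(2,0,0,0) value=2
Op 3: inc R1 by 1 -> R1=(0,1,0,0) value=1
Op 4: merge R1<->R2 -> R1=(0,1,0,0) R2=(0,1,0,0)
Op 5: inc R2 by 5 -> R2=(0,1,5,0) value=6
Op 6: inc R1 by 4 -> R1=(0,5,0,0) value=5
Op 7: merge R2<->R0 -> R2=(2,1,5,0) R0=(2,1,5,0)

Answer: 8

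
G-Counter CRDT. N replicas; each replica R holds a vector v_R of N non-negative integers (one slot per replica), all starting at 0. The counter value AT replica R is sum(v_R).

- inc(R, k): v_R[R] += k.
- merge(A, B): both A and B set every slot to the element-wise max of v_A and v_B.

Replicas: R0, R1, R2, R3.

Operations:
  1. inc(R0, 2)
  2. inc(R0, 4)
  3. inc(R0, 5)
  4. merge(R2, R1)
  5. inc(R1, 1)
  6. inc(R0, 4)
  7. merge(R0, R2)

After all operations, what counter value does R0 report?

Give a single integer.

Op 1: inc R0 by 2 -> R0=(2,0,0,0) value=2
Op 2: inc R0 by 4 -> R0=(6,0,0,0) value=6
Op 3: inc R0 by 5 -> R0=(11,0,0,0) value=11
Op 4: merge R2<->R1 -> R2=(0,0,0,0) R1=(0,0,0,0)
Op 5: inc R1 by 1 -> R1=(0,1,0,0) value=1
Op 6: inc R0 by 4 -> R0=(15,0,0,0) value=15
Op 7: merge R0<->R2 -> R0=(15,0,0,0) R2=(15,0,0,0)

Answer: 15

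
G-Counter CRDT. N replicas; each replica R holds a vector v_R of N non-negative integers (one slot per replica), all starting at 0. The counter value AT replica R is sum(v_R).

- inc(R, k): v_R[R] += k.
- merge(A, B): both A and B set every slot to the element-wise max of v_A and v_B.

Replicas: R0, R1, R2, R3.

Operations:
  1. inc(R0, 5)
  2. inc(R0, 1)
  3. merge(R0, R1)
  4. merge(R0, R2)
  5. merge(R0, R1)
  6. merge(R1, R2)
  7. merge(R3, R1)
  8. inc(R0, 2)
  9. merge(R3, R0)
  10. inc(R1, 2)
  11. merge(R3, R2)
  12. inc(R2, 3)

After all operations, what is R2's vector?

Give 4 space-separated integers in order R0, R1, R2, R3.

Answer: 8 0 3 0

Derivation:
Op 1: inc R0 by 5 -> R0=(5,0,0,0) value=5
Op 2: inc R0 by 1 -> R0=(6,0,0,0) value=6
Op 3: merge R0<->R1 -> R0=(6,0,0,0) R1=(6,0,0,0)
Op 4: merge R0<->R2 -> R0=(6,0,0,0) R2=(6,0,0,0)
Op 5: merge R0<->R1 -> R0=(6,0,0,0) R1=(6,0,0,0)
Op 6: merge R1<->R2 -> R1=(6,0,0,0) R2=(6,0,0,0)
Op 7: merge R3<->R1 -> R3=(6,0,0,0) R1=(6,0,0,0)
Op 8: inc R0 by 2 -> R0=(8,0,0,0) value=8
Op 9: merge R3<->R0 -> R3=(8,0,0,0) R0=(8,0,0,0)
Op 10: inc R1 by 2 -> R1=(6,2,0,0) value=8
Op 11: merge R3<->R2 -> R3=(8,0,0,0) R2=(8,0,0,0)
Op 12: inc R2 by 3 -> R2=(8,0,3,0) value=11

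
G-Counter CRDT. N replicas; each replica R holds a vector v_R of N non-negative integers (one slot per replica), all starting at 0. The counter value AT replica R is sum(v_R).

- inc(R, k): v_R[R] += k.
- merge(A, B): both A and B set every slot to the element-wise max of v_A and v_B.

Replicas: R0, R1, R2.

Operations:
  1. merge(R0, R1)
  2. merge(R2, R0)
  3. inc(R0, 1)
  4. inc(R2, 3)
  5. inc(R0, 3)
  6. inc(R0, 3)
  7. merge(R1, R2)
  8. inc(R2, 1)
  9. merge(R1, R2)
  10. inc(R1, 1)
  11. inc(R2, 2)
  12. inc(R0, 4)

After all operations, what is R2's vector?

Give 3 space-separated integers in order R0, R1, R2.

Answer: 0 0 6

Derivation:
Op 1: merge R0<->R1 -> R0=(0,0,0) R1=(0,0,0)
Op 2: merge R2<->R0 -> R2=(0,0,0) R0=(0,0,0)
Op 3: inc R0 by 1 -> R0=(1,0,0) value=1
Op 4: inc R2 by 3 -> R2=(0,0,3) value=3
Op 5: inc R0 by 3 -> R0=(4,0,0) value=4
Op 6: inc R0 by 3 -> R0=(7,0,0) value=7
Op 7: merge R1<->R2 -> R1=(0,0,3) R2=(0,0,3)
Op 8: inc R2 by 1 -> R2=(0,0,4) value=4
Op 9: merge R1<->R2 -> R1=(0,0,4) R2=(0,0,4)
Op 10: inc R1 by 1 -> R1=(0,1,4) value=5
Op 11: inc R2 by 2 -> R2=(0,0,6) value=6
Op 12: inc R0 by 4 -> R0=(11,0,0) value=11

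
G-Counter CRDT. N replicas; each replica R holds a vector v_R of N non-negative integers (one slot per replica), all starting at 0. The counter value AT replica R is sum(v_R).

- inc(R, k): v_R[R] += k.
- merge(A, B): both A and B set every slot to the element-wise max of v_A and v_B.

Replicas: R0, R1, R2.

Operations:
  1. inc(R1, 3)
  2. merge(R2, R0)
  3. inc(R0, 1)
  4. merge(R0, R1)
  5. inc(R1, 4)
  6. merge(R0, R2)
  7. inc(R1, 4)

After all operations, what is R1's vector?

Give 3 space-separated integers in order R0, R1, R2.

Answer: 1 11 0

Derivation:
Op 1: inc R1 by 3 -> R1=(0,3,0) value=3
Op 2: merge R2<->R0 -> R2=(0,0,0) R0=(0,0,0)
Op 3: inc R0 by 1 -> R0=(1,0,0) value=1
Op 4: merge R0<->R1 -> R0=(1,3,0) R1=(1,3,0)
Op 5: inc R1 by 4 -> R1=(1,7,0) value=8
Op 6: merge R0<->R2 -> R0=(1,3,0) R2=(1,3,0)
Op 7: inc R1 by 4 -> R1=(1,11,0) value=12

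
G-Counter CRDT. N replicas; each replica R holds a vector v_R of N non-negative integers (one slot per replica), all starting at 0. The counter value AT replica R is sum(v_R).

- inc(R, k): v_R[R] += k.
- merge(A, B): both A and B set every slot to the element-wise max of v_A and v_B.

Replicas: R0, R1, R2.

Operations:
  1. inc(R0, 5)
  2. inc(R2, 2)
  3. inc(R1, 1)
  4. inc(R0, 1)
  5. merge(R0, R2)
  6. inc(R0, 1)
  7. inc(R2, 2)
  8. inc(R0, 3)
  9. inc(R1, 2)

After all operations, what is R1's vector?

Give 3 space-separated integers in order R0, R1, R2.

Answer: 0 3 0

Derivation:
Op 1: inc R0 by 5 -> R0=(5,0,0) value=5
Op 2: inc R2 by 2 -> R2=(0,0,2) value=2
Op 3: inc R1 by 1 -> R1=(0,1,0) value=1
Op 4: inc R0 by 1 -> R0=(6,0,0) value=6
Op 5: merge R0<->R2 -> R0=(6,0,2) R2=(6,0,2)
Op 6: inc R0 by 1 -> R0=(7,0,2) value=9
Op 7: inc R2 by 2 -> R2=(6,0,4) value=10
Op 8: inc R0 by 3 -> R0=(10,0,2) value=12
Op 9: inc R1 by 2 -> R1=(0,3,0) value=3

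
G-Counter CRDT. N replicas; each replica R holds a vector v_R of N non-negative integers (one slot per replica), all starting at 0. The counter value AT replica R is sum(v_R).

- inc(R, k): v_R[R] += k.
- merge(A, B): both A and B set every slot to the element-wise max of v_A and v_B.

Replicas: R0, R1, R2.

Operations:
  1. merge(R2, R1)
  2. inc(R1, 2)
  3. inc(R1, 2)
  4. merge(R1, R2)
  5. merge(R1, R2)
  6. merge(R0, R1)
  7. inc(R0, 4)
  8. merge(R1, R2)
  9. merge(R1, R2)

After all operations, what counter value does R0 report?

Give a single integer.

Answer: 8

Derivation:
Op 1: merge R2<->R1 -> R2=(0,0,0) R1=(0,0,0)
Op 2: inc R1 by 2 -> R1=(0,2,0) value=2
Op 3: inc R1 by 2 -> R1=(0,4,0) value=4
Op 4: merge R1<->R2 -> R1=(0,4,0) R2=(0,4,0)
Op 5: merge R1<->R2 -> R1=(0,4,0) R2=(0,4,0)
Op 6: merge R0<->R1 -> R0=(0,4,0) R1=(0,4,0)
Op 7: inc R0 by 4 -> R0=(4,4,0) value=8
Op 8: merge R1<->R2 -> R1=(0,4,0) R2=(0,4,0)
Op 9: merge R1<->R2 -> R1=(0,4,0) R2=(0,4,0)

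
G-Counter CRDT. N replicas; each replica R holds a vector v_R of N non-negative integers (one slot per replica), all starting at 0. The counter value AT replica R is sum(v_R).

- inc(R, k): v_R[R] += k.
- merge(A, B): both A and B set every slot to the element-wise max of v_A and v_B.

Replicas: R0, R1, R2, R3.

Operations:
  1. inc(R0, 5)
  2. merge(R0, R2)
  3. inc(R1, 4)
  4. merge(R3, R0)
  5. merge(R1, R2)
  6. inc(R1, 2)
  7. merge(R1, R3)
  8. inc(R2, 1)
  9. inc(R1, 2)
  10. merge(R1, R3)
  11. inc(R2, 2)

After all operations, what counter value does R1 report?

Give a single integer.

Answer: 13

Derivation:
Op 1: inc R0 by 5 -> R0=(5,0,0,0) value=5
Op 2: merge R0<->R2 -> R0=(5,0,0,0) R2=(5,0,0,0)
Op 3: inc R1 by 4 -> R1=(0,4,0,0) value=4
Op 4: merge R3<->R0 -> R3=(5,0,0,0) R0=(5,0,0,0)
Op 5: merge R1<->R2 -> R1=(5,4,0,0) R2=(5,4,0,0)
Op 6: inc R1 by 2 -> R1=(5,6,0,0) value=11
Op 7: merge R1<->R3 -> R1=(5,6,0,0) R3=(5,6,0,0)
Op 8: inc R2 by 1 -> R2=(5,4,1,0) value=10
Op 9: inc R1 by 2 -> R1=(5,8,0,0) value=13
Op 10: merge R1<->R3 -> R1=(5,8,0,0) R3=(5,8,0,0)
Op 11: inc R2 by 2 -> R2=(5,4,3,0) value=12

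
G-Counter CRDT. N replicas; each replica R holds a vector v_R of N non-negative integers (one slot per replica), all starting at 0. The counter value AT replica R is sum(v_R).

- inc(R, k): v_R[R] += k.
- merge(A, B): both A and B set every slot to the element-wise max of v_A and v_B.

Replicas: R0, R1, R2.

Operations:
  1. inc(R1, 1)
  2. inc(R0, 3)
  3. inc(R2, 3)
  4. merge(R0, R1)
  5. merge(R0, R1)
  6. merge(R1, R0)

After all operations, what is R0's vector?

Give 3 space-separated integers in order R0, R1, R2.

Answer: 3 1 0

Derivation:
Op 1: inc R1 by 1 -> R1=(0,1,0) value=1
Op 2: inc R0 by 3 -> R0=(3,0,0) value=3
Op 3: inc R2 by 3 -> R2=(0,0,3) value=3
Op 4: merge R0<->R1 -> R0=(3,1,0) R1=(3,1,0)
Op 5: merge R0<->R1 -> R0=(3,1,0) R1=(3,1,0)
Op 6: merge R1<->R0 -> R1=(3,1,0) R0=(3,1,0)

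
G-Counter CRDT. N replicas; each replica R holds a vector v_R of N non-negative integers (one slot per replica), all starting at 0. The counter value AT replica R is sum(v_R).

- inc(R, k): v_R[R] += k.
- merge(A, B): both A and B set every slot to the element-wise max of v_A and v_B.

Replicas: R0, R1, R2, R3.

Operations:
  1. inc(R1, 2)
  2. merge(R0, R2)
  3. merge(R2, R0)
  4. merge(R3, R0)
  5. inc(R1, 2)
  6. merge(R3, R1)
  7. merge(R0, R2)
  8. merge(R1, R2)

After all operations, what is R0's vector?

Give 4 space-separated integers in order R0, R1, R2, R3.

Op 1: inc R1 by 2 -> R1=(0,2,0,0) value=2
Op 2: merge R0<->R2 -> R0=(0,0,0,0) R2=(0,0,0,0)
Op 3: merge R2<->R0 -> R2=(0,0,0,0) R0=(0,0,0,0)
Op 4: merge R3<->R0 -> R3=(0,0,0,0) R0=(0,0,0,0)
Op 5: inc R1 by 2 -> R1=(0,4,0,0) value=4
Op 6: merge R3<->R1 -> R3=(0,4,0,0) R1=(0,4,0,0)
Op 7: merge R0<->R2 -> R0=(0,0,0,0) R2=(0,0,0,0)
Op 8: merge R1<->R2 -> R1=(0,4,0,0) R2=(0,4,0,0)

Answer: 0 0 0 0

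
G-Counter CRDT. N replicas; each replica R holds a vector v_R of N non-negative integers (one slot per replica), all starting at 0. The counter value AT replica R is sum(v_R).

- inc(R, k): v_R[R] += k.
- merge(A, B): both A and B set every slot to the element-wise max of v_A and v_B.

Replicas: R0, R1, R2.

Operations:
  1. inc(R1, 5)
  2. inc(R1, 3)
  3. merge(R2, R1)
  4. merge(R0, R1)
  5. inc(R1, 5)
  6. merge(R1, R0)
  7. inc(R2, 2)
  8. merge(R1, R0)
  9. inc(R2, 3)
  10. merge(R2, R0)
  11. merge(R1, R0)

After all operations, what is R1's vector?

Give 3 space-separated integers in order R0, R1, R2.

Answer: 0 13 5

Derivation:
Op 1: inc R1 by 5 -> R1=(0,5,0) value=5
Op 2: inc R1 by 3 -> R1=(0,8,0) value=8
Op 3: merge R2<->R1 -> R2=(0,8,0) R1=(0,8,0)
Op 4: merge R0<->R1 -> R0=(0,8,0) R1=(0,8,0)
Op 5: inc R1 by 5 -> R1=(0,13,0) value=13
Op 6: merge R1<->R0 -> R1=(0,13,0) R0=(0,13,0)
Op 7: inc R2 by 2 -> R2=(0,8,2) value=10
Op 8: merge R1<->R0 -> R1=(0,13,0) R0=(0,13,0)
Op 9: inc R2 by 3 -> R2=(0,8,5) value=13
Op 10: merge R2<->R0 -> R2=(0,13,5) R0=(0,13,5)
Op 11: merge R1<->R0 -> R1=(0,13,5) R0=(0,13,5)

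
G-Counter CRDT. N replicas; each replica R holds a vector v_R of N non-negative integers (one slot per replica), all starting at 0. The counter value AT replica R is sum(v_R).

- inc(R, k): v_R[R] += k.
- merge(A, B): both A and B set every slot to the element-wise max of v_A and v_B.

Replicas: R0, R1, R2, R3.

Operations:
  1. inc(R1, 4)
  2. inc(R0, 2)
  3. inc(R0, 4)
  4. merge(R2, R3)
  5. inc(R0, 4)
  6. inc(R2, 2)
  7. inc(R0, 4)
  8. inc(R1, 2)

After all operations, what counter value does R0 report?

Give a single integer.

Op 1: inc R1 by 4 -> R1=(0,4,0,0) value=4
Op 2: inc R0 by 2 -> R0=(2,0,0,0) value=2
Op 3: inc R0 by 4 -> R0=(6,0,0,0) value=6
Op 4: merge R2<->R3 -> R2=(0,0,0,0) R3=(0,0,0,0)
Op 5: inc R0 by 4 -> R0=(10,0,0,0) value=10
Op 6: inc R2 by 2 -> R2=(0,0,2,0) value=2
Op 7: inc R0 by 4 -> R0=(14,0,0,0) value=14
Op 8: inc R1 by 2 -> R1=(0,6,0,0) value=6

Answer: 14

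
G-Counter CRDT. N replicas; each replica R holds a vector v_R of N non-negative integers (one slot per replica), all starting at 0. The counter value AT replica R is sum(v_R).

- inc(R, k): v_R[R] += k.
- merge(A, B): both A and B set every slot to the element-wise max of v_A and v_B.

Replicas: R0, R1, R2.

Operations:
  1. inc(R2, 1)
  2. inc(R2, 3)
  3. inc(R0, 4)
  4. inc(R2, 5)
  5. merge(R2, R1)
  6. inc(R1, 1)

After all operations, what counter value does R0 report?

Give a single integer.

Answer: 4

Derivation:
Op 1: inc R2 by 1 -> R2=(0,0,1) value=1
Op 2: inc R2 by 3 -> R2=(0,0,4) value=4
Op 3: inc R0 by 4 -> R0=(4,0,0) value=4
Op 4: inc R2 by 5 -> R2=(0,0,9) value=9
Op 5: merge R2<->R1 -> R2=(0,0,9) R1=(0,0,9)
Op 6: inc R1 by 1 -> R1=(0,1,9) value=10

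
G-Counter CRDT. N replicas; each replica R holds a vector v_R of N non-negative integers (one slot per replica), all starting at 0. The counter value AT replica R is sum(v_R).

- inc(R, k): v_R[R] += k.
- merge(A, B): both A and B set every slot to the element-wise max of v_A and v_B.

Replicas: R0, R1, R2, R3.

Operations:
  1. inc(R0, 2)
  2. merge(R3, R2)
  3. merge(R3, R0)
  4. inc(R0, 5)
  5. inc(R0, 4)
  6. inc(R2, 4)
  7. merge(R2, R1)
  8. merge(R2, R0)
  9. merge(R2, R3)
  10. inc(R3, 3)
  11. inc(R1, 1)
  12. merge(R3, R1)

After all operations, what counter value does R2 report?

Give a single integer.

Op 1: inc R0 by 2 -> R0=(2,0,0,0) value=2
Op 2: merge R3<->R2 -> R3=(0,0,0,0) R2=(0,0,0,0)
Op 3: merge R3<->R0 -> R3=(2,0,0,0) R0=(2,0,0,0)
Op 4: inc R0 by 5 -> R0=(7,0,0,0) value=7
Op 5: inc R0 by 4 -> R0=(11,0,0,0) value=11
Op 6: inc R2 by 4 -> R2=(0,0,4,0) value=4
Op 7: merge R2<->R1 -> R2=(0,0,4,0) R1=(0,0,4,0)
Op 8: merge R2<->R0 -> R2=(11,0,4,0) R0=(11,0,4,0)
Op 9: merge R2<->R3 -> R2=(11,0,4,0) R3=(11,0,4,0)
Op 10: inc R3 by 3 -> R3=(11,0,4,3) value=18
Op 11: inc R1 by 1 -> R1=(0,1,4,0) value=5
Op 12: merge R3<->R1 -> R3=(11,1,4,3) R1=(11,1,4,3)

Answer: 15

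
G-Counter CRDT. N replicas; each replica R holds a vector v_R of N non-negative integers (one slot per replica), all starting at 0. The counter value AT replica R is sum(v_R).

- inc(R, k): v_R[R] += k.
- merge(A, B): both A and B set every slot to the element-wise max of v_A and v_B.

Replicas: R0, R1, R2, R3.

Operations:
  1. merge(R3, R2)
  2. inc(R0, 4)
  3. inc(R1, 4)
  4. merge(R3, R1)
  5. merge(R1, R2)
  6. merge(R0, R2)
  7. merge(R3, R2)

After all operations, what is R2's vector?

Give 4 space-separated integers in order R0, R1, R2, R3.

Op 1: merge R3<->R2 -> R3=(0,0,0,0) R2=(0,0,0,0)
Op 2: inc R0 by 4 -> R0=(4,0,0,0) value=4
Op 3: inc R1 by 4 -> R1=(0,4,0,0) value=4
Op 4: merge R3<->R1 -> R3=(0,4,0,0) R1=(0,4,0,0)
Op 5: merge R1<->R2 -> R1=(0,4,0,0) R2=(0,4,0,0)
Op 6: merge R0<->R2 -> R0=(4,4,0,0) R2=(4,4,0,0)
Op 7: merge R3<->R2 -> R3=(4,4,0,0) R2=(4,4,0,0)

Answer: 4 4 0 0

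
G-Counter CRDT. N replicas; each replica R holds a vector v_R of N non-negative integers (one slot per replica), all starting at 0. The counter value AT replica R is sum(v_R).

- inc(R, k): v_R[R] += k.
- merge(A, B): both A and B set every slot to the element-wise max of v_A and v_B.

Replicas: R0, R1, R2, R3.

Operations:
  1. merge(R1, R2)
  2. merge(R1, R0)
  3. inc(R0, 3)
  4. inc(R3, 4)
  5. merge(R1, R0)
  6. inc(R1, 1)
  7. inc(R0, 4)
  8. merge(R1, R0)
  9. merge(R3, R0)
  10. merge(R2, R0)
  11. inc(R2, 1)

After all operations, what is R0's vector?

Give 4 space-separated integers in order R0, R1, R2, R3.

Op 1: merge R1<->R2 -> R1=(0,0,0,0) R2=(0,0,0,0)
Op 2: merge R1<->R0 -> R1=(0,0,0,0) R0=(0,0,0,0)
Op 3: inc R0 by 3 -> R0=(3,0,0,0) value=3
Op 4: inc R3 by 4 -> R3=(0,0,0,4) value=4
Op 5: merge R1<->R0 -> R1=(3,0,0,0) R0=(3,0,0,0)
Op 6: inc R1 by 1 -> R1=(3,1,0,0) value=4
Op 7: inc R0 by 4 -> R0=(7,0,0,0) value=7
Op 8: merge R1<->R0 -> R1=(7,1,0,0) R0=(7,1,0,0)
Op 9: merge R3<->R0 -> R3=(7,1,0,4) R0=(7,1,0,4)
Op 10: merge R2<->R0 -> R2=(7,1,0,4) R0=(7,1,0,4)
Op 11: inc R2 by 1 -> R2=(7,1,1,4) value=13

Answer: 7 1 0 4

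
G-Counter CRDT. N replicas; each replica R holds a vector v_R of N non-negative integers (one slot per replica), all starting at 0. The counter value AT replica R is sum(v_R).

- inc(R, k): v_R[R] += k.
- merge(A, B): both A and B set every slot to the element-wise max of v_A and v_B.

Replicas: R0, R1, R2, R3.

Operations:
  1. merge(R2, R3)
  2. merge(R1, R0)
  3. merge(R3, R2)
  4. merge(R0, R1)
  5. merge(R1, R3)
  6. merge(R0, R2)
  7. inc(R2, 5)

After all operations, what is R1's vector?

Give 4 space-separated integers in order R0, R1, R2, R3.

Answer: 0 0 0 0

Derivation:
Op 1: merge R2<->R3 -> R2=(0,0,0,0) R3=(0,0,0,0)
Op 2: merge R1<->R0 -> R1=(0,0,0,0) R0=(0,0,0,0)
Op 3: merge R3<->R2 -> R3=(0,0,0,0) R2=(0,0,0,0)
Op 4: merge R0<->R1 -> R0=(0,0,0,0) R1=(0,0,0,0)
Op 5: merge R1<->R3 -> R1=(0,0,0,0) R3=(0,0,0,0)
Op 6: merge R0<->R2 -> R0=(0,0,0,0) R2=(0,0,0,0)
Op 7: inc R2 by 5 -> R2=(0,0,5,0) value=5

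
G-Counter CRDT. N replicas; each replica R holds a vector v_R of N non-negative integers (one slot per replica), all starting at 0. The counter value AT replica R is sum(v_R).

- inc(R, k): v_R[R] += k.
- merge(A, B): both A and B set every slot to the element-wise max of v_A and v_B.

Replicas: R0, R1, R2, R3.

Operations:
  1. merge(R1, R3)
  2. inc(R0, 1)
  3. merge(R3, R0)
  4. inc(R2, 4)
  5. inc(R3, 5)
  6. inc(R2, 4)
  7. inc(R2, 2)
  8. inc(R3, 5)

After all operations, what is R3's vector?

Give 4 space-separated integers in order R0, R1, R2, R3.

Op 1: merge R1<->R3 -> R1=(0,0,0,0) R3=(0,0,0,0)
Op 2: inc R0 by 1 -> R0=(1,0,0,0) value=1
Op 3: merge R3<->R0 -> R3=(1,0,0,0) R0=(1,0,0,0)
Op 4: inc R2 by 4 -> R2=(0,0,4,0) value=4
Op 5: inc R3 by 5 -> R3=(1,0,0,5) value=6
Op 6: inc R2 by 4 -> R2=(0,0,8,0) value=8
Op 7: inc R2 by 2 -> R2=(0,0,10,0) value=10
Op 8: inc R3 by 5 -> R3=(1,0,0,10) value=11

Answer: 1 0 0 10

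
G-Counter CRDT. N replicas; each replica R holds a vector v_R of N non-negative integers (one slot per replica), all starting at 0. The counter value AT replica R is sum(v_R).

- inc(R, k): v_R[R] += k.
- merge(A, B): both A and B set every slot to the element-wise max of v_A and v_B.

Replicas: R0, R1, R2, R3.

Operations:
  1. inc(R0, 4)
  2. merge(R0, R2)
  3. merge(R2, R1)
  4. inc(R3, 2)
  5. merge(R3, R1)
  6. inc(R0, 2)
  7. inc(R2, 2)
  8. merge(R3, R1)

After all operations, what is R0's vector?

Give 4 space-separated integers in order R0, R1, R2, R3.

Answer: 6 0 0 0

Derivation:
Op 1: inc R0 by 4 -> R0=(4,0,0,0) value=4
Op 2: merge R0<->R2 -> R0=(4,0,0,0) R2=(4,0,0,0)
Op 3: merge R2<->R1 -> R2=(4,0,0,0) R1=(4,0,0,0)
Op 4: inc R3 by 2 -> R3=(0,0,0,2) value=2
Op 5: merge R3<->R1 -> R3=(4,0,0,2) R1=(4,0,0,2)
Op 6: inc R0 by 2 -> R0=(6,0,0,0) value=6
Op 7: inc R2 by 2 -> R2=(4,0,2,0) value=6
Op 8: merge R3<->R1 -> R3=(4,0,0,2) R1=(4,0,0,2)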